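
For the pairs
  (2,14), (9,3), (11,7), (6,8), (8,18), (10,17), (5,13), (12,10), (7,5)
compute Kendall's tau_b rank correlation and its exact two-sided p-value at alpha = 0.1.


Step 1: Enumerate the 36 unordered pairs (i,j) with i<j and classify each by sign(x_j-x_i) * sign(y_j-y_i).
  (1,2):dx=+7,dy=-11->D; (1,3):dx=+9,dy=-7->D; (1,4):dx=+4,dy=-6->D; (1,5):dx=+6,dy=+4->C
  (1,6):dx=+8,dy=+3->C; (1,7):dx=+3,dy=-1->D; (1,8):dx=+10,dy=-4->D; (1,9):dx=+5,dy=-9->D
  (2,3):dx=+2,dy=+4->C; (2,4):dx=-3,dy=+5->D; (2,5):dx=-1,dy=+15->D; (2,6):dx=+1,dy=+14->C
  (2,7):dx=-4,dy=+10->D; (2,8):dx=+3,dy=+7->C; (2,9):dx=-2,dy=+2->D; (3,4):dx=-5,dy=+1->D
  (3,5):dx=-3,dy=+11->D; (3,6):dx=-1,dy=+10->D; (3,7):dx=-6,dy=+6->D; (3,8):dx=+1,dy=+3->C
  (3,9):dx=-4,dy=-2->C; (4,5):dx=+2,dy=+10->C; (4,6):dx=+4,dy=+9->C; (4,7):dx=-1,dy=+5->D
  (4,8):dx=+6,dy=+2->C; (4,9):dx=+1,dy=-3->D; (5,6):dx=+2,dy=-1->D; (5,7):dx=-3,dy=-5->C
  (5,8):dx=+4,dy=-8->D; (5,9):dx=-1,dy=-13->C; (6,7):dx=-5,dy=-4->C; (6,8):dx=+2,dy=-7->D
  (6,9):dx=-3,dy=-12->C; (7,8):dx=+7,dy=-3->D; (7,9):dx=+2,dy=-8->D; (8,9):dx=-5,dy=-5->C
Step 2: C = 15, D = 21, total pairs = 36.
Step 3: tau = (C - D)/(n(n-1)/2) = (15 - 21)/36 = -0.166667.
Step 4: Exact two-sided p-value (enumerate n! = 362880 permutations of y under H0): p = 0.612202.
Step 5: alpha = 0.1. fail to reject H0.

tau_b = -0.1667 (C=15, D=21), p = 0.612202, fail to reject H0.


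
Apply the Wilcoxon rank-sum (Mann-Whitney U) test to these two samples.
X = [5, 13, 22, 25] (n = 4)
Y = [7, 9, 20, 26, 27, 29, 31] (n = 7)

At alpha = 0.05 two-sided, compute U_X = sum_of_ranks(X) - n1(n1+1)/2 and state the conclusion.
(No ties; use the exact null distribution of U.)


Step 1: Combine and sort all 11 observations; assign midranks.
sorted (value, group): (5,X), (7,Y), (9,Y), (13,X), (20,Y), (22,X), (25,X), (26,Y), (27,Y), (29,Y), (31,Y)
ranks: 5->1, 7->2, 9->3, 13->4, 20->5, 22->6, 25->7, 26->8, 27->9, 29->10, 31->11
Step 2: Rank sum for X: R1 = 1 + 4 + 6 + 7 = 18.
Step 3: U_X = R1 - n1(n1+1)/2 = 18 - 4*5/2 = 18 - 10 = 8.
       U_Y = n1*n2 - U_X = 28 - 8 = 20.
Step 4: No ties, so the exact null distribution of U (based on enumerating the C(11,4) = 330 equally likely rank assignments) gives the two-sided p-value.
Step 5: p-value = 0.315152; compare to alpha = 0.05. fail to reject H0.

U_X = 8, p = 0.315152, fail to reject H0 at alpha = 0.05.


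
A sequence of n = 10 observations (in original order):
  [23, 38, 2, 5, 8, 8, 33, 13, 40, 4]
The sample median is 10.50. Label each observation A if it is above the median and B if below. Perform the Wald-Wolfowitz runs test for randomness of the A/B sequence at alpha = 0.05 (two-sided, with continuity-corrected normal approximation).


Step 1: Compute median = 10.50; label A = above, B = below.
Labels in order: AABBBBAAAB  (n_A = 5, n_B = 5)
Step 2: Count runs R = 4.
Step 3: Under H0 (random ordering), E[R] = 2*n_A*n_B/(n_A+n_B) + 1 = 2*5*5/10 + 1 = 6.0000.
        Var[R] = 2*n_A*n_B*(2*n_A*n_B - n_A - n_B) / ((n_A+n_B)^2 * (n_A+n_B-1)) = 2000/900 = 2.2222.
        SD[R] = 1.4907.
Step 4: Continuity-corrected z = (R + 0.5 - E[R]) / SD[R] = (4 + 0.5 - 6.0000) / 1.4907 = -1.0062.
Step 5: Two-sided p-value via normal approximation = 2*(1 - Phi(|z|)) = 0.314305.
Step 6: alpha = 0.05. fail to reject H0.

R = 4, z = -1.0062, p = 0.314305, fail to reject H0.


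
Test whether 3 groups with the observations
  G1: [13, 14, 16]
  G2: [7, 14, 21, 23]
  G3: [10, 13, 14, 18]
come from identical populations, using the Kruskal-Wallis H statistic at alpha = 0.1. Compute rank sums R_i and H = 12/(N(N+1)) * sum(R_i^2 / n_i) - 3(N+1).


Step 1: Combine all N = 11 observations and assign midranks.
sorted (value, group, rank): (7,G2,1), (10,G3,2), (13,G1,3.5), (13,G3,3.5), (14,G1,6), (14,G2,6), (14,G3,6), (16,G1,8), (18,G3,9), (21,G2,10), (23,G2,11)
Step 2: Sum ranks within each group.
R_1 = 17.5 (n_1 = 3)
R_2 = 28 (n_2 = 4)
R_3 = 20.5 (n_3 = 4)
Step 3: H = 12/(N(N+1)) * sum(R_i^2/n_i) - 3(N+1)
     = 12/(11*12) * (17.5^2/3 + 28^2/4 + 20.5^2/4) - 3*12
     = 0.090909 * 403.146 - 36
     = 0.649621.
Step 4: Ties present; correction factor C = 1 - 30/(11^3 - 11) = 0.977273. Corrected H = 0.649621 / 0.977273 = 0.664729.
Step 5: Under H0, H ~ chi^2(2); p-value = 0.717226.
Step 6: alpha = 0.1. fail to reject H0.

H = 0.6647, df = 2, p = 0.717226, fail to reject H0.


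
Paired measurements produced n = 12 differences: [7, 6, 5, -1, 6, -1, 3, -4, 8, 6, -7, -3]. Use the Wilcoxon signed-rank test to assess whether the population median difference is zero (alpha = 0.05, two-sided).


Step 1: Drop any zero differences (none here) and take |d_i|.
|d| = [7, 6, 5, 1, 6, 1, 3, 4, 8, 6, 7, 3]
Step 2: Midrank |d_i| (ties get averaged ranks).
ranks: |7|->10.5, |6|->8, |5|->6, |1|->1.5, |6|->8, |1|->1.5, |3|->3.5, |4|->5, |8|->12, |6|->8, |7|->10.5, |3|->3.5
Step 3: Attach original signs; sum ranks with positive sign and with negative sign.
W+ = 10.5 + 8 + 6 + 8 + 3.5 + 12 + 8 = 56
W- = 1.5 + 1.5 + 5 + 10.5 + 3.5 = 22
(Check: W+ + W- = 78 should equal n(n+1)/2 = 78.)
Step 4: Test statistic W = min(W+, W-) = 22.
Step 5: Ties in |d|, so use the tie-corrected normal approximation.
        E[W] = n(n+1)/4 = 12*13/4 = 39.
        Tie groups: |d|=1 (t=2), |d|=3 (t=2), |d|=6 (t=3), |d|=7 (t=2); sum(t^3 - t) = 42.
        Var[W] = n(n+1)(2n+1)/24 - sum(t^3-t)/48 = 3900/24 - 42/48 = 161.625.
        z = (W - E[W]) / sqrt(Var[W]) = (22 - 39) / 12.7132 = -1.3372.
        Two-sided p = 2*Phi(z) = 0.181159.
Step 6: alpha = 0.05. fail to reject H0.

W+ = 56, W- = 22, W = min = 22, p = 0.181159, fail to reject H0.


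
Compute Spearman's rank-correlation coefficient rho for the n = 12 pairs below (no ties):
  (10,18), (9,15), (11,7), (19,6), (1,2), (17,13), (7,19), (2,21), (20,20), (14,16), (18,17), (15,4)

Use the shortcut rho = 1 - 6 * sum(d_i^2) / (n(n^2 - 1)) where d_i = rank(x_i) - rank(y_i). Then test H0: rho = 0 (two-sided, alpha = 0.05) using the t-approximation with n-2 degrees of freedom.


Step 1: Rank x and y separately (midranks; no ties here).
rank(x): 10->5, 9->4, 11->6, 19->11, 1->1, 17->9, 7->3, 2->2, 20->12, 14->7, 18->10, 15->8
rank(y): 18->9, 15->6, 7->4, 6->3, 2->1, 13->5, 19->10, 21->12, 20->11, 16->7, 17->8, 4->2
Step 2: d_i = R_x(i) - R_y(i); compute d_i^2.
  (5-9)^2=16, (4-6)^2=4, (6-4)^2=4, (11-3)^2=64, (1-1)^2=0, (9-5)^2=16, (3-10)^2=49, (2-12)^2=100, (12-11)^2=1, (7-7)^2=0, (10-8)^2=4, (8-2)^2=36
sum(d^2) = 294.
Step 3: rho = 1 - 6*294 / (12*(12^2 - 1)) = 1 - 1764/1716 = -0.027972.
Step 4: Under H0, t = rho * sqrt((n-2)/(1-rho^2)) = -0.0885 ~ t(10).
Step 5: Two-sided p-value from the t-distribution with 10 df = 0.931234.
Step 6: alpha = 0.05. fail to reject H0.

rho = -0.0280, p = 0.931234, fail to reject H0 at alpha = 0.05.


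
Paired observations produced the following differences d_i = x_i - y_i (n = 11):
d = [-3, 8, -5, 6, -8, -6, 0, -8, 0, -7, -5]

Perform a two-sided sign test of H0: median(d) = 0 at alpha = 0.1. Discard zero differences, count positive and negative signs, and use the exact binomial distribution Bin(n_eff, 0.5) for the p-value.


Step 1: Discard zero differences. Original n = 11; n_eff = number of nonzero differences = 9.
Nonzero differences (with sign): -3, +8, -5, +6, -8, -6, -8, -7, -5
Step 2: Count signs: positive = 2, negative = 7.
Step 3: Under H0: P(positive) = 0.5, so the number of positives S ~ Bin(9, 0.5).
Step 4: Two-sided exact p-value = sum of Bin(9,0.5) probabilities at or below the observed probability = 0.179688.
Step 5: alpha = 0.1. fail to reject H0.

n_eff = 9, pos = 2, neg = 7, p = 0.179688, fail to reject H0.


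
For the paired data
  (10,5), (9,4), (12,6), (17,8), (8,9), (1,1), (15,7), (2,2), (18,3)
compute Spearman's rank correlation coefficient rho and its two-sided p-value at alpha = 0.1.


Step 1: Rank x and y separately (midranks; no ties here).
rank(x): 10->5, 9->4, 12->6, 17->8, 8->3, 1->1, 15->7, 2->2, 18->9
rank(y): 5->5, 4->4, 6->6, 8->8, 9->9, 1->1, 7->7, 2->2, 3->3
Step 2: d_i = R_x(i) - R_y(i); compute d_i^2.
  (5-5)^2=0, (4-4)^2=0, (6-6)^2=0, (8-8)^2=0, (3-9)^2=36, (1-1)^2=0, (7-7)^2=0, (2-2)^2=0, (9-3)^2=36
sum(d^2) = 72.
Step 3: rho = 1 - 6*72 / (9*(9^2 - 1)) = 1 - 432/720 = 0.400000.
Step 4: Under H0, t = rho * sqrt((n-2)/(1-rho^2)) = 1.1547 ~ t(7).
Step 5: Two-sided p-value from the t-distribution with 7 df = 0.286105.
Step 6: alpha = 0.1. fail to reject H0.

rho = 0.4000, p = 0.286105, fail to reject H0 at alpha = 0.1.


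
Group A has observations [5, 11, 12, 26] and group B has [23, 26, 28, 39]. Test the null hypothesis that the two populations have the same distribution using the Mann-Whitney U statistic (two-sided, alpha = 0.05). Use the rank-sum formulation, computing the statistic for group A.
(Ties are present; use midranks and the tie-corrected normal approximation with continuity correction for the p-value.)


Step 1: Combine and sort all 8 observations; assign midranks.
sorted (value, group): (5,X), (11,X), (12,X), (23,Y), (26,X), (26,Y), (28,Y), (39,Y)
ranks: 5->1, 11->2, 12->3, 23->4, 26->5.5, 26->5.5, 28->7, 39->8
Step 2: Rank sum for X: R1 = 1 + 2 + 3 + 5.5 = 11.5.
Step 3: U_X = R1 - n1(n1+1)/2 = 11.5 - 4*5/2 = 11.5 - 10 = 1.5.
       U_Y = n1*n2 - U_X = 16 - 1.5 = 14.5.
Step 4: Ties are present, so use the tie-corrected normal approximation (with continuity correction) for the p-value.
Step 5: p-value = 0.081429; compare to alpha = 0.05. fail to reject H0.

U_X = 1.5, p = 0.081429, fail to reject H0 at alpha = 0.05.


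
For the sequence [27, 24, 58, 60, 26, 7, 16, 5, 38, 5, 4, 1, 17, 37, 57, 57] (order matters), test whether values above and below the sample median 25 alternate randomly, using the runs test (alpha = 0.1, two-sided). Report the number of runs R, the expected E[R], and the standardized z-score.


Step 1: Compute median = 25; label A = above, B = below.
Labels in order: ABAAABBBABBBBAAA  (n_A = 8, n_B = 8)
Step 2: Count runs R = 7.
Step 3: Under H0 (random ordering), E[R] = 2*n_A*n_B/(n_A+n_B) + 1 = 2*8*8/16 + 1 = 9.0000.
        Var[R] = 2*n_A*n_B*(2*n_A*n_B - n_A - n_B) / ((n_A+n_B)^2 * (n_A+n_B-1)) = 14336/3840 = 3.7333.
        SD[R] = 1.9322.
Step 4: Continuity-corrected z = (R + 0.5 - E[R]) / SD[R] = (7 + 0.5 - 9.0000) / 1.9322 = -0.7763.
Step 5: Two-sided p-value via normal approximation = 2*(1 - Phi(|z|)) = 0.437558.
Step 6: alpha = 0.1. fail to reject H0.

R = 7, z = -0.7763, p = 0.437558, fail to reject H0.


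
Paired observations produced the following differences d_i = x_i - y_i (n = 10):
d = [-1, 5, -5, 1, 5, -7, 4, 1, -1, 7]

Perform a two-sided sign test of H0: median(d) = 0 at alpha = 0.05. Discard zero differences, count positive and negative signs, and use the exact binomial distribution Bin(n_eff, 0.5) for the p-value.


Step 1: Discard zero differences. Original n = 10; n_eff = number of nonzero differences = 10.
Nonzero differences (with sign): -1, +5, -5, +1, +5, -7, +4, +1, -1, +7
Step 2: Count signs: positive = 6, negative = 4.
Step 3: Under H0: P(positive) = 0.5, so the number of positives S ~ Bin(10, 0.5).
Step 4: Two-sided exact p-value = sum of Bin(10,0.5) probabilities at or below the observed probability = 0.753906.
Step 5: alpha = 0.05. fail to reject H0.

n_eff = 10, pos = 6, neg = 4, p = 0.753906, fail to reject H0.


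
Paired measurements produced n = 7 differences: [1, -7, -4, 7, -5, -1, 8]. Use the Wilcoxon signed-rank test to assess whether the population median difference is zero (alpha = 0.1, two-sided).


Step 1: Drop any zero differences (none here) and take |d_i|.
|d| = [1, 7, 4, 7, 5, 1, 8]
Step 2: Midrank |d_i| (ties get averaged ranks).
ranks: |1|->1.5, |7|->5.5, |4|->3, |7|->5.5, |5|->4, |1|->1.5, |8|->7
Step 3: Attach original signs; sum ranks with positive sign and with negative sign.
W+ = 1.5 + 5.5 + 7 = 14
W- = 5.5 + 3 + 4 + 1.5 = 14
(Check: W+ + W- = 28 should equal n(n+1)/2 = 28.)
Step 4: Test statistic W = min(W+, W-) = 14.
Step 5: Ties in |d|, so use the tie-corrected normal approximation.
        E[W] = n(n+1)/4 = 7*8/4 = 14.
        Tie groups: |d|=1 (t=2), |d|=7 (t=2); sum(t^3 - t) = 12.
        Var[W] = n(n+1)(2n+1)/24 - sum(t^3-t)/48 = 840/24 - 12/48 = 34.75.
        z = (W - E[W]) / sqrt(Var[W]) = (14 - 14) / 5.8949 = 0.0000.
        Two-sided p = 2*Phi(z) = 1.000000.
Step 6: alpha = 0.1. fail to reject H0.

W+ = 14, W- = 14, W = min = 14, p = 1.000000, fail to reject H0.


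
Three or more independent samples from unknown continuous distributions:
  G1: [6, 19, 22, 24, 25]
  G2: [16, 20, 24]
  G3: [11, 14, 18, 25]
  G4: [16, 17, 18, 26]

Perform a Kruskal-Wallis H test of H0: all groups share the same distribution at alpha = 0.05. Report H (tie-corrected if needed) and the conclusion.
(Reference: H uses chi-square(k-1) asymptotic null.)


Step 1: Combine all N = 16 observations and assign midranks.
sorted (value, group, rank): (6,G1,1), (11,G3,2), (14,G3,3), (16,G2,4.5), (16,G4,4.5), (17,G4,6), (18,G3,7.5), (18,G4,7.5), (19,G1,9), (20,G2,10), (22,G1,11), (24,G1,12.5), (24,G2,12.5), (25,G1,14.5), (25,G3,14.5), (26,G4,16)
Step 2: Sum ranks within each group.
R_1 = 48 (n_1 = 5)
R_2 = 27 (n_2 = 3)
R_3 = 27 (n_3 = 4)
R_4 = 34 (n_4 = 4)
Step 3: H = 12/(N(N+1)) * sum(R_i^2/n_i) - 3(N+1)
     = 12/(16*17) * (48^2/5 + 27^2/3 + 27^2/4 + 34^2/4) - 3*17
     = 0.044118 * 1175.05 - 51
     = 0.840441.
Step 4: Ties present; correction factor C = 1 - 24/(16^3 - 16) = 0.994118. Corrected H = 0.840441 / 0.994118 = 0.845414.
Step 5: Under H0, H ~ chi^2(3); p-value = 0.838577.
Step 6: alpha = 0.05. fail to reject H0.

H = 0.8454, df = 3, p = 0.838577, fail to reject H0.


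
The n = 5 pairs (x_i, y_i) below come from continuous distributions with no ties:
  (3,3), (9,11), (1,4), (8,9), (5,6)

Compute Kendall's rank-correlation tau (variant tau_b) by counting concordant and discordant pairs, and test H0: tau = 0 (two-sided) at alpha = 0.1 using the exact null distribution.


Step 1: Enumerate the 10 unordered pairs (i,j) with i<j and classify each by sign(x_j-x_i) * sign(y_j-y_i).
  (1,2):dx=+6,dy=+8->C; (1,3):dx=-2,dy=+1->D; (1,4):dx=+5,dy=+6->C; (1,5):dx=+2,dy=+3->C
  (2,3):dx=-8,dy=-7->C; (2,4):dx=-1,dy=-2->C; (2,5):dx=-4,dy=-5->C; (3,4):dx=+7,dy=+5->C
  (3,5):dx=+4,dy=+2->C; (4,5):dx=-3,dy=-3->C
Step 2: C = 9, D = 1, total pairs = 10.
Step 3: tau = (C - D)/(n(n-1)/2) = (9 - 1)/10 = 0.800000.
Step 4: Exact two-sided p-value (enumerate n! = 120 permutations of y under H0): p = 0.083333.
Step 5: alpha = 0.1. reject H0.

tau_b = 0.8000 (C=9, D=1), p = 0.083333, reject H0.


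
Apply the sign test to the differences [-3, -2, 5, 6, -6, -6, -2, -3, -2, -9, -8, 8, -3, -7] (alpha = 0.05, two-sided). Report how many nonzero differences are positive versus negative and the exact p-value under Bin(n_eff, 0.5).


Step 1: Discard zero differences. Original n = 14; n_eff = number of nonzero differences = 14.
Nonzero differences (with sign): -3, -2, +5, +6, -6, -6, -2, -3, -2, -9, -8, +8, -3, -7
Step 2: Count signs: positive = 3, negative = 11.
Step 3: Under H0: P(positive) = 0.5, so the number of positives S ~ Bin(14, 0.5).
Step 4: Two-sided exact p-value = sum of Bin(14,0.5) probabilities at or below the observed probability = 0.057373.
Step 5: alpha = 0.05. fail to reject H0.

n_eff = 14, pos = 3, neg = 11, p = 0.057373, fail to reject H0.


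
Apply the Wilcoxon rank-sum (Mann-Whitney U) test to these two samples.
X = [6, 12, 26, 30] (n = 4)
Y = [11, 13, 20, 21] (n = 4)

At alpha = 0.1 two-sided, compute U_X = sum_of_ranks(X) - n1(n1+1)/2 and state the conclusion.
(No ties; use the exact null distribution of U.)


Step 1: Combine and sort all 8 observations; assign midranks.
sorted (value, group): (6,X), (11,Y), (12,X), (13,Y), (20,Y), (21,Y), (26,X), (30,X)
ranks: 6->1, 11->2, 12->3, 13->4, 20->5, 21->6, 26->7, 30->8
Step 2: Rank sum for X: R1 = 1 + 3 + 7 + 8 = 19.
Step 3: U_X = R1 - n1(n1+1)/2 = 19 - 4*5/2 = 19 - 10 = 9.
       U_Y = n1*n2 - U_X = 16 - 9 = 7.
Step 4: No ties, so the exact null distribution of U (based on enumerating the C(8,4) = 70 equally likely rank assignments) gives the two-sided p-value.
Step 5: p-value = 0.885714; compare to alpha = 0.1. fail to reject H0.

U_X = 9, p = 0.885714, fail to reject H0 at alpha = 0.1.


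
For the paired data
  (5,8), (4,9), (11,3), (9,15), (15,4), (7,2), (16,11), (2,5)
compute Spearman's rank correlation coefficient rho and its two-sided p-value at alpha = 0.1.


Step 1: Rank x and y separately (midranks; no ties here).
rank(x): 5->3, 4->2, 11->6, 9->5, 15->7, 7->4, 16->8, 2->1
rank(y): 8->5, 9->6, 3->2, 15->8, 4->3, 2->1, 11->7, 5->4
Step 2: d_i = R_x(i) - R_y(i); compute d_i^2.
  (3-5)^2=4, (2-6)^2=16, (6-2)^2=16, (5-8)^2=9, (7-3)^2=16, (4-1)^2=9, (8-7)^2=1, (1-4)^2=9
sum(d^2) = 80.
Step 3: rho = 1 - 6*80 / (8*(8^2 - 1)) = 1 - 480/504 = 0.047619.
Step 4: Under H0, t = rho * sqrt((n-2)/(1-rho^2)) = 0.1168 ~ t(6).
Step 5: Two-sided p-value from the t-distribution with 6 df = 0.910849.
Step 6: alpha = 0.1. fail to reject H0.

rho = 0.0476, p = 0.910849, fail to reject H0 at alpha = 0.1.


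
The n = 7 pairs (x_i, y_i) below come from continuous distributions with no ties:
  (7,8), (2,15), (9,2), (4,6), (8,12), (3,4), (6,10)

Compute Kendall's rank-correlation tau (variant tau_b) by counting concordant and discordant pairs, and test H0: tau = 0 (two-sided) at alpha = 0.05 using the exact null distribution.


Step 1: Enumerate the 21 unordered pairs (i,j) with i<j and classify each by sign(x_j-x_i) * sign(y_j-y_i).
  (1,2):dx=-5,dy=+7->D; (1,3):dx=+2,dy=-6->D; (1,4):dx=-3,dy=-2->C; (1,5):dx=+1,dy=+4->C
  (1,6):dx=-4,dy=-4->C; (1,7):dx=-1,dy=+2->D; (2,3):dx=+7,dy=-13->D; (2,4):dx=+2,dy=-9->D
  (2,5):dx=+6,dy=-3->D; (2,6):dx=+1,dy=-11->D; (2,7):dx=+4,dy=-5->D; (3,4):dx=-5,dy=+4->D
  (3,5):dx=-1,dy=+10->D; (3,6):dx=-6,dy=+2->D; (3,7):dx=-3,dy=+8->D; (4,5):dx=+4,dy=+6->C
  (4,6):dx=-1,dy=-2->C; (4,7):dx=+2,dy=+4->C; (5,6):dx=-5,dy=-8->C; (5,7):dx=-2,dy=-2->C
  (6,7):dx=+3,dy=+6->C
Step 2: C = 9, D = 12, total pairs = 21.
Step 3: tau = (C - D)/(n(n-1)/2) = (9 - 12)/21 = -0.142857.
Step 4: Exact two-sided p-value (enumerate n! = 5040 permutations of y under H0): p = 0.772619.
Step 5: alpha = 0.05. fail to reject H0.

tau_b = -0.1429 (C=9, D=12), p = 0.772619, fail to reject H0.


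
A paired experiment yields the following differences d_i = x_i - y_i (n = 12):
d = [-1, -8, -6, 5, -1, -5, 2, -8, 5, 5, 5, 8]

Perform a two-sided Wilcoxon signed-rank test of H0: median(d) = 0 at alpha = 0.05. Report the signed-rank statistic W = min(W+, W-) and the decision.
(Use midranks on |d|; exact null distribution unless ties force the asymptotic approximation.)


Step 1: Drop any zero differences (none here) and take |d_i|.
|d| = [1, 8, 6, 5, 1, 5, 2, 8, 5, 5, 5, 8]
Step 2: Midrank |d_i| (ties get averaged ranks).
ranks: |1|->1.5, |8|->11, |6|->9, |5|->6, |1|->1.5, |5|->6, |2|->3, |8|->11, |5|->6, |5|->6, |5|->6, |8|->11
Step 3: Attach original signs; sum ranks with positive sign and with negative sign.
W+ = 6 + 3 + 6 + 6 + 6 + 11 = 38
W- = 1.5 + 11 + 9 + 1.5 + 6 + 11 = 40
(Check: W+ + W- = 78 should equal n(n+1)/2 = 78.)
Step 4: Test statistic W = min(W+, W-) = 38.
Step 5: Ties in |d|, so use the tie-corrected normal approximation.
        E[W] = n(n+1)/4 = 12*13/4 = 39.
        Tie groups: |d|=1 (t=2), |d|=5 (t=5), |d|=8 (t=3); sum(t^3 - t) = 150.
        Var[W] = n(n+1)(2n+1)/24 - sum(t^3-t)/48 = 3900/24 - 150/48 = 159.375.
        z = (W - E[W]) / sqrt(Var[W]) = (38 - 39) / 12.6244 = -0.0792.
        Two-sided p = 2*Phi(z) = 0.936864.
Step 6: alpha = 0.05. fail to reject H0.

W+ = 38, W- = 40, W = min = 38, p = 0.936864, fail to reject H0.


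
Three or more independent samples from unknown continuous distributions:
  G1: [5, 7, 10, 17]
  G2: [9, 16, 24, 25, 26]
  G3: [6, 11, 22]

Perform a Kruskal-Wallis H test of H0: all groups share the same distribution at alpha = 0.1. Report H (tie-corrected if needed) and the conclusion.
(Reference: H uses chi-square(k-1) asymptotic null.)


Step 1: Combine all N = 12 observations and assign midranks.
sorted (value, group, rank): (5,G1,1), (6,G3,2), (7,G1,3), (9,G2,4), (10,G1,5), (11,G3,6), (16,G2,7), (17,G1,8), (22,G3,9), (24,G2,10), (25,G2,11), (26,G2,12)
Step 2: Sum ranks within each group.
R_1 = 17 (n_1 = 4)
R_2 = 44 (n_2 = 5)
R_3 = 17 (n_3 = 3)
Step 3: H = 12/(N(N+1)) * sum(R_i^2/n_i) - 3(N+1)
     = 12/(12*13) * (17^2/4 + 44^2/5 + 17^2/3) - 3*13
     = 0.076923 * 555.783 - 39
     = 3.752564.
Step 4: No ties, so H is used without correction.
Step 5: Under H0, H ~ chi^2(2); p-value = 0.153158.
Step 6: alpha = 0.1. fail to reject H0.

H = 3.7526, df = 2, p = 0.153158, fail to reject H0.


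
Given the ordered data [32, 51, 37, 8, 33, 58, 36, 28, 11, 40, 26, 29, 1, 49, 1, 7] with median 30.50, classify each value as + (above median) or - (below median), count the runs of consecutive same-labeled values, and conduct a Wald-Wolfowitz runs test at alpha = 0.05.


Step 1: Compute median = 30.50; label A = above, B = below.
Labels in order: AAABAAABBABBBABB  (n_A = 8, n_B = 8)
Step 2: Count runs R = 8.
Step 3: Under H0 (random ordering), E[R] = 2*n_A*n_B/(n_A+n_B) + 1 = 2*8*8/16 + 1 = 9.0000.
        Var[R] = 2*n_A*n_B*(2*n_A*n_B - n_A - n_B) / ((n_A+n_B)^2 * (n_A+n_B-1)) = 14336/3840 = 3.7333.
        SD[R] = 1.9322.
Step 4: Continuity-corrected z = (R + 0.5 - E[R]) / SD[R] = (8 + 0.5 - 9.0000) / 1.9322 = -0.2588.
Step 5: Two-sided p-value via normal approximation = 2*(1 - Phi(|z|)) = 0.795809.
Step 6: alpha = 0.05. fail to reject H0.

R = 8, z = -0.2588, p = 0.795809, fail to reject H0.


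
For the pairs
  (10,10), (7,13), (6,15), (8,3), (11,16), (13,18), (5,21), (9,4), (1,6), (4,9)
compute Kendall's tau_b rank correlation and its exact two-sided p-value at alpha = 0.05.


Step 1: Enumerate the 45 unordered pairs (i,j) with i<j and classify each by sign(x_j-x_i) * sign(y_j-y_i).
  (1,2):dx=-3,dy=+3->D; (1,3):dx=-4,dy=+5->D; (1,4):dx=-2,dy=-7->C; (1,5):dx=+1,dy=+6->C
  (1,6):dx=+3,dy=+8->C; (1,7):dx=-5,dy=+11->D; (1,8):dx=-1,dy=-6->C; (1,9):dx=-9,dy=-4->C
  (1,10):dx=-6,dy=-1->C; (2,3):dx=-1,dy=+2->D; (2,4):dx=+1,dy=-10->D; (2,5):dx=+4,dy=+3->C
  (2,6):dx=+6,dy=+5->C; (2,7):dx=-2,dy=+8->D; (2,8):dx=+2,dy=-9->D; (2,9):dx=-6,dy=-7->C
  (2,10):dx=-3,dy=-4->C; (3,4):dx=+2,dy=-12->D; (3,5):dx=+5,dy=+1->C; (3,6):dx=+7,dy=+3->C
  (3,7):dx=-1,dy=+6->D; (3,8):dx=+3,dy=-11->D; (3,9):dx=-5,dy=-9->C; (3,10):dx=-2,dy=-6->C
  (4,5):dx=+3,dy=+13->C; (4,6):dx=+5,dy=+15->C; (4,7):dx=-3,dy=+18->D; (4,8):dx=+1,dy=+1->C
  (4,9):dx=-7,dy=+3->D; (4,10):dx=-4,dy=+6->D; (5,6):dx=+2,dy=+2->C; (5,7):dx=-6,dy=+5->D
  (5,8):dx=-2,dy=-12->C; (5,9):dx=-10,dy=-10->C; (5,10):dx=-7,dy=-7->C; (6,7):dx=-8,dy=+3->D
  (6,8):dx=-4,dy=-14->C; (6,9):dx=-12,dy=-12->C; (6,10):dx=-9,dy=-9->C; (7,8):dx=+4,dy=-17->D
  (7,9):dx=-4,dy=-15->C; (7,10):dx=-1,dy=-12->C; (8,9):dx=-8,dy=+2->D; (8,10):dx=-5,dy=+5->D
  (9,10):dx=+3,dy=+3->C
Step 2: C = 27, D = 18, total pairs = 45.
Step 3: tau = (C - D)/(n(n-1)/2) = (27 - 18)/45 = 0.200000.
Step 4: Exact two-sided p-value (enumerate n! = 3628800 permutations of y under H0): p = 0.484313.
Step 5: alpha = 0.05. fail to reject H0.

tau_b = 0.2000 (C=27, D=18), p = 0.484313, fail to reject H0.


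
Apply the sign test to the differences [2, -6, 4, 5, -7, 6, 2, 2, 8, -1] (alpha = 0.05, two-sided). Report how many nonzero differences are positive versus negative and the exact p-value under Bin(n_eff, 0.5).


Step 1: Discard zero differences. Original n = 10; n_eff = number of nonzero differences = 10.
Nonzero differences (with sign): +2, -6, +4, +5, -7, +6, +2, +2, +8, -1
Step 2: Count signs: positive = 7, negative = 3.
Step 3: Under H0: P(positive) = 0.5, so the number of positives S ~ Bin(10, 0.5).
Step 4: Two-sided exact p-value = sum of Bin(10,0.5) probabilities at or below the observed probability = 0.343750.
Step 5: alpha = 0.05. fail to reject H0.

n_eff = 10, pos = 7, neg = 3, p = 0.343750, fail to reject H0.


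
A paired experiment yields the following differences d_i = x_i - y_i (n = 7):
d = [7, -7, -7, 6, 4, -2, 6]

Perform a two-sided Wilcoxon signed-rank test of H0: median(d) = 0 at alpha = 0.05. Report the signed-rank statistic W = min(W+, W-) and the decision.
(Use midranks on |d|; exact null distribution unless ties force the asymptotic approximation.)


Step 1: Drop any zero differences (none here) and take |d_i|.
|d| = [7, 7, 7, 6, 4, 2, 6]
Step 2: Midrank |d_i| (ties get averaged ranks).
ranks: |7|->6, |7|->6, |7|->6, |6|->3.5, |4|->2, |2|->1, |6|->3.5
Step 3: Attach original signs; sum ranks with positive sign and with negative sign.
W+ = 6 + 3.5 + 2 + 3.5 = 15
W- = 6 + 6 + 1 = 13
(Check: W+ + W- = 28 should equal n(n+1)/2 = 28.)
Step 4: Test statistic W = min(W+, W-) = 13.
Step 5: Ties in |d|, so use the tie-corrected normal approximation.
        E[W] = n(n+1)/4 = 7*8/4 = 14.
        Tie groups: |d|=6 (t=2), |d|=7 (t=3); sum(t^3 - t) = 30.
        Var[W] = n(n+1)(2n+1)/24 - sum(t^3-t)/48 = 840/24 - 30/48 = 34.375.
        z = (W - E[W]) / sqrt(Var[W]) = (13 - 14) / 5.8630 = -0.1706.
        Two-sided p = 2*Phi(z) = 0.864569.
Step 6: alpha = 0.05. fail to reject H0.

W+ = 15, W- = 13, W = min = 13, p = 0.864569, fail to reject H0.


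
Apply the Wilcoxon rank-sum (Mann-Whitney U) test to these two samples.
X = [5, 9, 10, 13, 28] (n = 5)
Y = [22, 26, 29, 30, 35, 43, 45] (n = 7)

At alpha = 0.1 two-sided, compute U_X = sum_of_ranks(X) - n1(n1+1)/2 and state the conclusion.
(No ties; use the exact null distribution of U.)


Step 1: Combine and sort all 12 observations; assign midranks.
sorted (value, group): (5,X), (9,X), (10,X), (13,X), (22,Y), (26,Y), (28,X), (29,Y), (30,Y), (35,Y), (43,Y), (45,Y)
ranks: 5->1, 9->2, 10->3, 13->4, 22->5, 26->6, 28->7, 29->8, 30->9, 35->10, 43->11, 45->12
Step 2: Rank sum for X: R1 = 1 + 2 + 3 + 4 + 7 = 17.
Step 3: U_X = R1 - n1(n1+1)/2 = 17 - 5*6/2 = 17 - 15 = 2.
       U_Y = n1*n2 - U_X = 35 - 2 = 33.
Step 4: No ties, so the exact null distribution of U (based on enumerating the C(12,5) = 792 equally likely rank assignments) gives the two-sided p-value.
Step 5: p-value = 0.010101; compare to alpha = 0.1. reject H0.

U_X = 2, p = 0.010101, reject H0 at alpha = 0.1.


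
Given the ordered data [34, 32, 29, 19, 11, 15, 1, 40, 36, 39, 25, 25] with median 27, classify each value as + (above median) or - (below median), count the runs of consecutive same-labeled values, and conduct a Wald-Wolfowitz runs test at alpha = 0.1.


Step 1: Compute median = 27; label A = above, B = below.
Labels in order: AAABBBBAAABB  (n_A = 6, n_B = 6)
Step 2: Count runs R = 4.
Step 3: Under H0 (random ordering), E[R] = 2*n_A*n_B/(n_A+n_B) + 1 = 2*6*6/12 + 1 = 7.0000.
        Var[R] = 2*n_A*n_B*(2*n_A*n_B - n_A - n_B) / ((n_A+n_B)^2 * (n_A+n_B-1)) = 4320/1584 = 2.7273.
        SD[R] = 1.6514.
Step 4: Continuity-corrected z = (R + 0.5 - E[R]) / SD[R] = (4 + 0.5 - 7.0000) / 1.6514 = -1.5138.
Step 5: Two-sided p-value via normal approximation = 2*(1 - Phi(|z|)) = 0.130070.
Step 6: alpha = 0.1. fail to reject H0.

R = 4, z = -1.5138, p = 0.130070, fail to reject H0.


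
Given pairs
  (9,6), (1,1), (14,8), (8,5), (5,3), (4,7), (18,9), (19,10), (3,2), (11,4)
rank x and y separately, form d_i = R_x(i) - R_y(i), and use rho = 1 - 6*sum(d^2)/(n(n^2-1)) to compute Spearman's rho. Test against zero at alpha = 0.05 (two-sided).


Step 1: Rank x and y separately (midranks; no ties here).
rank(x): 9->6, 1->1, 14->8, 8->5, 5->4, 4->3, 18->9, 19->10, 3->2, 11->7
rank(y): 6->6, 1->1, 8->8, 5->5, 3->3, 7->7, 9->9, 10->10, 2->2, 4->4
Step 2: d_i = R_x(i) - R_y(i); compute d_i^2.
  (6-6)^2=0, (1-1)^2=0, (8-8)^2=0, (5-5)^2=0, (4-3)^2=1, (3-7)^2=16, (9-9)^2=0, (10-10)^2=0, (2-2)^2=0, (7-4)^2=9
sum(d^2) = 26.
Step 3: rho = 1 - 6*26 / (10*(10^2 - 1)) = 1 - 156/990 = 0.842424.
Step 4: Under H0, t = rho * sqrt((n-2)/(1-rho^2)) = 4.4222 ~ t(8).
Step 5: Two-sided p-value from the t-distribution with 8 df = 0.002220.
Step 6: alpha = 0.05. reject H0.

rho = 0.8424, p = 0.002220, reject H0 at alpha = 0.05.


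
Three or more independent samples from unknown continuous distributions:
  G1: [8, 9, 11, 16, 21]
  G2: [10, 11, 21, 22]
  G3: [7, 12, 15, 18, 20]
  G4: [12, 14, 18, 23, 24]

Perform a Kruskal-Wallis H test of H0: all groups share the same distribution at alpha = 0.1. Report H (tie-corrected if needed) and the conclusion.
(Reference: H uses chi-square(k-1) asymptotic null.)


Step 1: Combine all N = 19 observations and assign midranks.
sorted (value, group, rank): (7,G3,1), (8,G1,2), (9,G1,3), (10,G2,4), (11,G1,5.5), (11,G2,5.5), (12,G3,7.5), (12,G4,7.5), (14,G4,9), (15,G3,10), (16,G1,11), (18,G3,12.5), (18,G4,12.5), (20,G3,14), (21,G1,15.5), (21,G2,15.5), (22,G2,17), (23,G4,18), (24,G4,19)
Step 2: Sum ranks within each group.
R_1 = 37 (n_1 = 5)
R_2 = 42 (n_2 = 4)
R_3 = 45 (n_3 = 5)
R_4 = 66 (n_4 = 5)
Step 3: H = 12/(N(N+1)) * sum(R_i^2/n_i) - 3(N+1)
     = 12/(19*20) * (37^2/5 + 42^2/4 + 45^2/5 + 66^2/5) - 3*20
     = 0.031579 * 1991 - 60
     = 2.873684.
Step 4: Ties present; correction factor C = 1 - 24/(19^3 - 19) = 0.996491. Corrected H = 2.873684 / 0.996491 = 2.883803.
Step 5: Under H0, H ~ chi^2(3); p-value = 0.409890.
Step 6: alpha = 0.1. fail to reject H0.

H = 2.8838, df = 3, p = 0.409890, fail to reject H0.


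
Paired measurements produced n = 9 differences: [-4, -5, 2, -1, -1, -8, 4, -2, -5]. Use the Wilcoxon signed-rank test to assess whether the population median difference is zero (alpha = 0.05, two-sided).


Step 1: Drop any zero differences (none here) and take |d_i|.
|d| = [4, 5, 2, 1, 1, 8, 4, 2, 5]
Step 2: Midrank |d_i| (ties get averaged ranks).
ranks: |4|->5.5, |5|->7.5, |2|->3.5, |1|->1.5, |1|->1.5, |8|->9, |4|->5.5, |2|->3.5, |5|->7.5
Step 3: Attach original signs; sum ranks with positive sign and with negative sign.
W+ = 3.5 + 5.5 = 9
W- = 5.5 + 7.5 + 1.5 + 1.5 + 9 + 3.5 + 7.5 = 36
(Check: W+ + W- = 45 should equal n(n+1)/2 = 45.)
Step 4: Test statistic W = min(W+, W-) = 9.
Step 5: Ties in |d|, so use the tie-corrected normal approximation.
        E[W] = n(n+1)/4 = 9*10/4 = 22.5.
        Tie groups: |d|=1 (t=2), |d|=2 (t=2), |d|=4 (t=2), |d|=5 (t=2); sum(t^3 - t) = 24.
        Var[W] = n(n+1)(2n+1)/24 - sum(t^3-t)/48 = 1710/24 - 24/48 = 70.75.
        z = (W - E[W]) / sqrt(Var[W]) = (9 - 22.5) / 8.4113 = -1.6050.
        Two-sided p = 2*Phi(z) = 0.108497.
Step 6: alpha = 0.05. fail to reject H0.

W+ = 9, W- = 36, W = min = 9, p = 0.108497, fail to reject H0.


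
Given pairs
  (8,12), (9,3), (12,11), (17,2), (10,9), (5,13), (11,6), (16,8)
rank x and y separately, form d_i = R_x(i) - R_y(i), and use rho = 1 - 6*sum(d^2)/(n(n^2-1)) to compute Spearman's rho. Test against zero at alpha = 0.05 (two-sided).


Step 1: Rank x and y separately (midranks; no ties here).
rank(x): 8->2, 9->3, 12->6, 17->8, 10->4, 5->1, 11->5, 16->7
rank(y): 12->7, 3->2, 11->6, 2->1, 9->5, 13->8, 6->3, 8->4
Step 2: d_i = R_x(i) - R_y(i); compute d_i^2.
  (2-7)^2=25, (3-2)^2=1, (6-6)^2=0, (8-1)^2=49, (4-5)^2=1, (1-8)^2=49, (5-3)^2=4, (7-4)^2=9
sum(d^2) = 138.
Step 3: rho = 1 - 6*138 / (8*(8^2 - 1)) = 1 - 828/504 = -0.642857.
Step 4: Under H0, t = rho * sqrt((n-2)/(1-rho^2)) = -2.0557 ~ t(6).
Step 5: Two-sided p-value from the t-distribution with 6 df = 0.085559.
Step 6: alpha = 0.05. fail to reject H0.

rho = -0.6429, p = 0.085559, fail to reject H0 at alpha = 0.05.


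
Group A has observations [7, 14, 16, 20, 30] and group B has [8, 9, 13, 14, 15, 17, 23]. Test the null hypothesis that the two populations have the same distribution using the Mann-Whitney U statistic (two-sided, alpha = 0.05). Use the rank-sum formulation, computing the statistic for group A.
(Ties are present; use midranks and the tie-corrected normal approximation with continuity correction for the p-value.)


Step 1: Combine and sort all 12 observations; assign midranks.
sorted (value, group): (7,X), (8,Y), (9,Y), (13,Y), (14,X), (14,Y), (15,Y), (16,X), (17,Y), (20,X), (23,Y), (30,X)
ranks: 7->1, 8->2, 9->3, 13->4, 14->5.5, 14->5.5, 15->7, 16->8, 17->9, 20->10, 23->11, 30->12
Step 2: Rank sum for X: R1 = 1 + 5.5 + 8 + 10 + 12 = 36.5.
Step 3: U_X = R1 - n1(n1+1)/2 = 36.5 - 5*6/2 = 36.5 - 15 = 21.5.
       U_Y = n1*n2 - U_X = 35 - 21.5 = 13.5.
Step 4: Ties are present, so use the tie-corrected normal approximation (with continuity correction) for the p-value.
Step 5: p-value = 0.569088; compare to alpha = 0.05. fail to reject H0.

U_X = 21.5, p = 0.569088, fail to reject H0 at alpha = 0.05.


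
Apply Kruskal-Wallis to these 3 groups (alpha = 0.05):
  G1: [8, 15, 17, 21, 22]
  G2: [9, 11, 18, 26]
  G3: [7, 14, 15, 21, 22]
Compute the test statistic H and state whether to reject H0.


Step 1: Combine all N = 14 observations and assign midranks.
sorted (value, group, rank): (7,G3,1), (8,G1,2), (9,G2,3), (11,G2,4), (14,G3,5), (15,G1,6.5), (15,G3,6.5), (17,G1,8), (18,G2,9), (21,G1,10.5), (21,G3,10.5), (22,G1,12.5), (22,G3,12.5), (26,G2,14)
Step 2: Sum ranks within each group.
R_1 = 39.5 (n_1 = 5)
R_2 = 30 (n_2 = 4)
R_3 = 35.5 (n_3 = 5)
Step 3: H = 12/(N(N+1)) * sum(R_i^2/n_i) - 3(N+1)
     = 12/(14*15) * (39.5^2/5 + 30^2/4 + 35.5^2/5) - 3*15
     = 0.057143 * 789.1 - 45
     = 0.091429.
Step 4: Ties present; correction factor C = 1 - 18/(14^3 - 14) = 0.993407. Corrected H = 0.091429 / 0.993407 = 0.092035.
Step 5: Under H0, H ~ chi^2(2); p-value = 0.955025.
Step 6: alpha = 0.05. fail to reject H0.

H = 0.0920, df = 2, p = 0.955025, fail to reject H0.


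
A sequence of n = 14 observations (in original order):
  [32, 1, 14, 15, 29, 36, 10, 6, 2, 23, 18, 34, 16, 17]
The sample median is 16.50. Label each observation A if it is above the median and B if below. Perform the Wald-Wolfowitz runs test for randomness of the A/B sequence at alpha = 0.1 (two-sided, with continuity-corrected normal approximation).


Step 1: Compute median = 16.50; label A = above, B = below.
Labels in order: ABBBAABBBAAABA  (n_A = 7, n_B = 7)
Step 2: Count runs R = 7.
Step 3: Under H0 (random ordering), E[R] = 2*n_A*n_B/(n_A+n_B) + 1 = 2*7*7/14 + 1 = 8.0000.
        Var[R] = 2*n_A*n_B*(2*n_A*n_B - n_A - n_B) / ((n_A+n_B)^2 * (n_A+n_B-1)) = 8232/2548 = 3.2308.
        SD[R] = 1.7974.
Step 4: Continuity-corrected z = (R + 0.5 - E[R]) / SD[R] = (7 + 0.5 - 8.0000) / 1.7974 = -0.2782.
Step 5: Two-sided p-value via normal approximation = 2*(1 - Phi(|z|)) = 0.780879.
Step 6: alpha = 0.1. fail to reject H0.

R = 7, z = -0.2782, p = 0.780879, fail to reject H0.


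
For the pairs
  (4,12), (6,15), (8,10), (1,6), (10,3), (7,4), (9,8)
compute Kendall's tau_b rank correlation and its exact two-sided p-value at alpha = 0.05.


Step 1: Enumerate the 21 unordered pairs (i,j) with i<j and classify each by sign(x_j-x_i) * sign(y_j-y_i).
  (1,2):dx=+2,dy=+3->C; (1,3):dx=+4,dy=-2->D; (1,4):dx=-3,dy=-6->C; (1,5):dx=+6,dy=-9->D
  (1,6):dx=+3,dy=-8->D; (1,7):dx=+5,dy=-4->D; (2,3):dx=+2,dy=-5->D; (2,4):dx=-5,dy=-9->C
  (2,5):dx=+4,dy=-12->D; (2,6):dx=+1,dy=-11->D; (2,7):dx=+3,dy=-7->D; (3,4):dx=-7,dy=-4->C
  (3,5):dx=+2,dy=-7->D; (3,6):dx=-1,dy=-6->C; (3,7):dx=+1,dy=-2->D; (4,5):dx=+9,dy=-3->D
  (4,6):dx=+6,dy=-2->D; (4,7):dx=+8,dy=+2->C; (5,6):dx=-3,dy=+1->D; (5,7):dx=-1,dy=+5->D
  (6,7):dx=+2,dy=+4->C
Step 2: C = 7, D = 14, total pairs = 21.
Step 3: tau = (C - D)/(n(n-1)/2) = (7 - 14)/21 = -0.333333.
Step 4: Exact two-sided p-value (enumerate n! = 5040 permutations of y under H0): p = 0.381349.
Step 5: alpha = 0.05. fail to reject H0.

tau_b = -0.3333 (C=7, D=14), p = 0.381349, fail to reject H0.


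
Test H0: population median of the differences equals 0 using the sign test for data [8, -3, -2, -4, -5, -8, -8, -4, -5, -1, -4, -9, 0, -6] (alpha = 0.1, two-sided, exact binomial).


Step 1: Discard zero differences. Original n = 14; n_eff = number of nonzero differences = 13.
Nonzero differences (with sign): +8, -3, -2, -4, -5, -8, -8, -4, -5, -1, -4, -9, -6
Step 2: Count signs: positive = 1, negative = 12.
Step 3: Under H0: P(positive) = 0.5, so the number of positives S ~ Bin(13, 0.5).
Step 4: Two-sided exact p-value = sum of Bin(13,0.5) probabilities at or below the observed probability = 0.003418.
Step 5: alpha = 0.1. reject H0.

n_eff = 13, pos = 1, neg = 12, p = 0.003418, reject H0.


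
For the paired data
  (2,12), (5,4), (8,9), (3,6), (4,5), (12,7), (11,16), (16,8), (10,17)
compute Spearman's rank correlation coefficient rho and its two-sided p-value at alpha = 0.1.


Step 1: Rank x and y separately (midranks; no ties here).
rank(x): 2->1, 5->4, 8->5, 3->2, 4->3, 12->8, 11->7, 16->9, 10->6
rank(y): 12->7, 4->1, 9->6, 6->3, 5->2, 7->4, 16->8, 8->5, 17->9
Step 2: d_i = R_x(i) - R_y(i); compute d_i^2.
  (1-7)^2=36, (4-1)^2=9, (5-6)^2=1, (2-3)^2=1, (3-2)^2=1, (8-4)^2=16, (7-8)^2=1, (9-5)^2=16, (6-9)^2=9
sum(d^2) = 90.
Step 3: rho = 1 - 6*90 / (9*(9^2 - 1)) = 1 - 540/720 = 0.250000.
Step 4: Under H0, t = rho * sqrt((n-2)/(1-rho^2)) = 0.6831 ~ t(7).
Step 5: Two-sided p-value from the t-distribution with 7 df = 0.516490.
Step 6: alpha = 0.1. fail to reject H0.

rho = 0.2500, p = 0.516490, fail to reject H0 at alpha = 0.1.


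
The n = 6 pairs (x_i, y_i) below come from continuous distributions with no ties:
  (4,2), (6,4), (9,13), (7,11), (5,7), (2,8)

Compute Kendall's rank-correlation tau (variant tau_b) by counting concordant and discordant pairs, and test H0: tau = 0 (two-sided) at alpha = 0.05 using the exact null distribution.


Step 1: Enumerate the 15 unordered pairs (i,j) with i<j and classify each by sign(x_j-x_i) * sign(y_j-y_i).
  (1,2):dx=+2,dy=+2->C; (1,3):dx=+5,dy=+11->C; (1,4):dx=+3,dy=+9->C; (1,5):dx=+1,dy=+5->C
  (1,6):dx=-2,dy=+6->D; (2,3):dx=+3,dy=+9->C; (2,4):dx=+1,dy=+7->C; (2,5):dx=-1,dy=+3->D
  (2,6):dx=-4,dy=+4->D; (3,4):dx=-2,dy=-2->C; (3,5):dx=-4,dy=-6->C; (3,6):dx=-7,dy=-5->C
  (4,5):dx=-2,dy=-4->C; (4,6):dx=-5,dy=-3->C; (5,6):dx=-3,dy=+1->D
Step 2: C = 11, D = 4, total pairs = 15.
Step 3: tau = (C - D)/(n(n-1)/2) = (11 - 4)/15 = 0.466667.
Step 4: Exact two-sided p-value (enumerate n! = 720 permutations of y under H0): p = 0.272222.
Step 5: alpha = 0.05. fail to reject H0.

tau_b = 0.4667 (C=11, D=4), p = 0.272222, fail to reject H0.


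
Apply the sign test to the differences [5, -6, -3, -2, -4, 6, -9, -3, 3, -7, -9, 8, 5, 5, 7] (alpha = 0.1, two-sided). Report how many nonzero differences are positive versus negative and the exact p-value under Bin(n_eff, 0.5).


Step 1: Discard zero differences. Original n = 15; n_eff = number of nonzero differences = 15.
Nonzero differences (with sign): +5, -6, -3, -2, -4, +6, -9, -3, +3, -7, -9, +8, +5, +5, +7
Step 2: Count signs: positive = 7, negative = 8.
Step 3: Under H0: P(positive) = 0.5, so the number of positives S ~ Bin(15, 0.5).
Step 4: Two-sided exact p-value = sum of Bin(15,0.5) probabilities at or below the observed probability = 1.000000.
Step 5: alpha = 0.1. fail to reject H0.

n_eff = 15, pos = 7, neg = 8, p = 1.000000, fail to reject H0.


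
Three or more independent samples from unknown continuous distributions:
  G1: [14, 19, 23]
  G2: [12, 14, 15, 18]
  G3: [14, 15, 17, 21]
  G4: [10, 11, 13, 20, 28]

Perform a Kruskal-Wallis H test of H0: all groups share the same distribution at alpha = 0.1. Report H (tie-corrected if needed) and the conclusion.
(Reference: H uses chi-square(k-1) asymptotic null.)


Step 1: Combine all N = 16 observations and assign midranks.
sorted (value, group, rank): (10,G4,1), (11,G4,2), (12,G2,3), (13,G4,4), (14,G1,6), (14,G2,6), (14,G3,6), (15,G2,8.5), (15,G3,8.5), (17,G3,10), (18,G2,11), (19,G1,12), (20,G4,13), (21,G3,14), (23,G1,15), (28,G4,16)
Step 2: Sum ranks within each group.
R_1 = 33 (n_1 = 3)
R_2 = 28.5 (n_2 = 4)
R_3 = 38.5 (n_3 = 4)
R_4 = 36 (n_4 = 5)
Step 3: H = 12/(N(N+1)) * sum(R_i^2/n_i) - 3(N+1)
     = 12/(16*17) * (33^2/3 + 28.5^2/4 + 38.5^2/4 + 36^2/5) - 3*17
     = 0.044118 * 1195.83 - 51
     = 1.756985.
Step 4: Ties present; correction factor C = 1 - 30/(16^3 - 16) = 0.992647. Corrected H = 1.756985 / 0.992647 = 1.770000.
Step 5: Under H0, H ~ chi^2(3); p-value = 0.621485.
Step 6: alpha = 0.1. fail to reject H0.

H = 1.7700, df = 3, p = 0.621485, fail to reject H0.


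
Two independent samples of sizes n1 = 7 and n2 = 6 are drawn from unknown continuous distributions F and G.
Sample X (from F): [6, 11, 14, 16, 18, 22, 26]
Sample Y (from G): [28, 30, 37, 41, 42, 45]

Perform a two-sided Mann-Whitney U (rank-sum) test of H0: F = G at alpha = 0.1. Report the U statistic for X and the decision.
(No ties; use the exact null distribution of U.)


Step 1: Combine and sort all 13 observations; assign midranks.
sorted (value, group): (6,X), (11,X), (14,X), (16,X), (18,X), (22,X), (26,X), (28,Y), (30,Y), (37,Y), (41,Y), (42,Y), (45,Y)
ranks: 6->1, 11->2, 14->3, 16->4, 18->5, 22->6, 26->7, 28->8, 30->9, 37->10, 41->11, 42->12, 45->13
Step 2: Rank sum for X: R1 = 1 + 2 + 3 + 4 + 5 + 6 + 7 = 28.
Step 3: U_X = R1 - n1(n1+1)/2 = 28 - 7*8/2 = 28 - 28 = 0.
       U_Y = n1*n2 - U_X = 42 - 0 = 42.
Step 4: No ties, so the exact null distribution of U (based on enumerating the C(13,7) = 1716 equally likely rank assignments) gives the two-sided p-value.
Step 5: p-value = 0.001166; compare to alpha = 0.1. reject H0.

U_X = 0, p = 0.001166, reject H0 at alpha = 0.1.
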